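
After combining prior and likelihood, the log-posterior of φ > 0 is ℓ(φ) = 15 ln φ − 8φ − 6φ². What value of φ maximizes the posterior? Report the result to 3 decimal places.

ℓ'(φ) = 15/φ − 8 − 12φ. Setting this to zero and multiplying by φ: 12φ² + 8φ − 15 = 0.
φ = (−8 + √(8² + 4·12·15)) / (2·12) = (−8 + √784) / 24 = (−8 + 28)/24 = 5/6.
ℓ''(φ) = −15/φ² − 12 < 0, confirming a maximum.

φ̂_MAP = 0.833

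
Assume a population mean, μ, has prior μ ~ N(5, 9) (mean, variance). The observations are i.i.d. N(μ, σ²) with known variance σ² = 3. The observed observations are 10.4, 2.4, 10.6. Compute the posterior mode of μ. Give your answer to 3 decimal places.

μ̂_MAP = 7.520

n = 3; x̄ = (10.4 + 2.4 + 10.6)/3 = 23.4/3 = 7.8.
For a Normal prior and Normal likelihood with known variance, the posterior is Normal; its mode equals its mean, the precision-weighted average.
Prior precision 1/σ₀² = 1/9; data precision n/σ² = 3/3 = 1.
μ̂ = ((1/9)·5 + 1·7.8) / (1/9 + 1) = (376/45)/(10/9) = 7.520.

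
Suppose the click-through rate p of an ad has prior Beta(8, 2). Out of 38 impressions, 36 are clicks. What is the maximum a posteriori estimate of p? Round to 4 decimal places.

Prior: Beta(8, 2).
Data: 36 successes in 38 trials. The binomial likelihood contributes p^36(1−p)^2, so the posterior is Beta(8+36, 2+2) = Beta(44, 4).
For Beta(a, b) with a, b > 1 the mode is (a−1)/(a+b−2) = 43/46 ≈ 0.9348.

p̂_MAP = 0.9348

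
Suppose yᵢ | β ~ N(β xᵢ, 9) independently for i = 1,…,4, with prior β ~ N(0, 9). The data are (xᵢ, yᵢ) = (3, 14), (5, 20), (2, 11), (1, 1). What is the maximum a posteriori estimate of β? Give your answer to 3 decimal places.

log p(β | y) = −Σ(yᵢ − βxᵢ)²/(2·9) − β²/(2·9) + const.
Setting the derivative to zero: Σxᵢ(yᵢ − βxᵢ)/9 − β/9 = 0, so β = Σxᵢyᵢ / (Σxᵢ² + σ²/τ²).
Σxᵢyᵢ = 3·14 + 5·20 + 2·11 + 1·1 = 165; Σxᵢ² = 39; σ²/τ² = 1.
β̂_MAP = 165 / (39 + 1) = 165/40 ≈ 4.125.

β̂_MAP = 4.125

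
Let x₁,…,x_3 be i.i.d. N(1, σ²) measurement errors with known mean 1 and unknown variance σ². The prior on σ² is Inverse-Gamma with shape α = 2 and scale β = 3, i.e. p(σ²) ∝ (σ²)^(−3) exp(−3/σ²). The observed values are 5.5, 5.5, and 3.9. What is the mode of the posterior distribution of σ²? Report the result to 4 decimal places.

Sum of squared deviations about the known mean: SS = (5.5−1)² + (5.5−1)² + (3.9−1)² = 48.91.
The Normal likelihood contributes (σ²)^(−n/2) exp(−SS/(2σ²)), so the posterior is Inverse-Gamma(α + n/2, β + SS/2) = Inverse-Gamma(3.5, 27.455).
The mode of Inverse-Gamma(a, b) is b/(a+1) = 27.455/4.5 ≈ 6.1011.

σ̂²_MAP = 6.1011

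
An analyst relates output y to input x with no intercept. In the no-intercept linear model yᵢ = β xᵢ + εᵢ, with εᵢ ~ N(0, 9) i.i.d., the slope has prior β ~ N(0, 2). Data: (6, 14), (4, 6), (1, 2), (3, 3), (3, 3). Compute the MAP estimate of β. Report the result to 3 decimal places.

β̂_MAP = 1.695

log p(β | y) = −Σ(yᵢ − βxᵢ)²/(2·9) − β²/(2·2) + const.
Setting the derivative to zero: Σxᵢ(yᵢ − βxᵢ)/9 − β/2 = 0, so β = Σxᵢyᵢ / (Σxᵢ² + σ²/τ²).
Σxᵢyᵢ = 6·14 + 4·6 + 1·2 + 3·3 + 3·3 = 128; Σxᵢ² = 71; σ²/τ² = 4.5.
β̂_MAP = 128 / (71 + 4.5) = 128/75.5 ≈ 1.695.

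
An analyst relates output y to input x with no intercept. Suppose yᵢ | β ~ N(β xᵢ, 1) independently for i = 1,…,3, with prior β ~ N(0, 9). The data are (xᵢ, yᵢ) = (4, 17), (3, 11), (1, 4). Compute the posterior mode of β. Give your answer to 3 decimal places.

β̂_MAP = 4.021

log p(β | y) = −Σ(yᵢ − βxᵢ)²/(2·1) − β²/(2·9) + const.
Setting the derivative to zero: Σxᵢ(yᵢ − βxᵢ)/1 − β/9 = 0, so β = Σxᵢyᵢ / (Σxᵢ² + σ²/τ²).
Σxᵢyᵢ = 4·17 + 3·11 + 1·4 = 105; Σxᵢ² = 26; σ²/τ² = 1/9.
β̂_MAP = 105 / (26 + 1/9) = 105/(235/9) = 189/47 ≈ 4.021.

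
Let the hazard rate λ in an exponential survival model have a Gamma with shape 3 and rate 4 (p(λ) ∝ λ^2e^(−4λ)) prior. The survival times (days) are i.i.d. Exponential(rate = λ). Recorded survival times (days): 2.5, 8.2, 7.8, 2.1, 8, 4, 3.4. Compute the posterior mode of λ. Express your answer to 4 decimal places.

λ̂_MAP = 0.2250

The Exponential(rate=λ) likelihood is ∝ λ^n e^(−λΣtᵢ). Here n = 7 and Σtᵢ = 2.5 + 8.2 + 7.8 + 2.1 + 8 + 4 + 3.4 = 36.
Posterior ∝ λ^2e^(−4λ) · λ^7e^(−36λ) = λ^9e^(−40λ), i.e. Gamma(10, 40).
Mode = (a−1)/b = 9/40 ≈ 0.2250.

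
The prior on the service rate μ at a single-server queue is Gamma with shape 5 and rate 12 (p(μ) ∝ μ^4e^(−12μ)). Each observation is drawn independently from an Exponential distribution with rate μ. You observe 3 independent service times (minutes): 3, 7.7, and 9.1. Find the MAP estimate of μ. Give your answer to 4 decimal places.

The Exponential(rate=μ) likelihood is ∝ μ^n e^(−μΣtᵢ). Here n = 3 and Σtᵢ = 3 + 7.7 + 9.1 = 19.8.
Posterior ∝ μ^4e^(−12μ) · μ^3e^(−19.8μ) = μ^7e^(−31.8μ), i.e. Gamma(8, 31.8).
Mode = (a−1)/b = 7/31.8 ≈ 0.2201.

μ̂_MAP = 0.2201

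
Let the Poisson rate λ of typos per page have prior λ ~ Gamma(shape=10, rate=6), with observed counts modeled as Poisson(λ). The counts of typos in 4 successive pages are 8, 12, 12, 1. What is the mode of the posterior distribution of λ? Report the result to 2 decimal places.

Σxᵢ = 8+12+12+1 = 33, with n = 4.
Posterior ∝ λ^9e^(−6λ) · λ^33e^(−4λ) = λ^42e^(−10λ), i.e. Gamma(shape=43, rate=10).
The mode of a Gamma(a, b) with a ≥ 1 (shape–rate) is (a−1)/b = 42/10 ≈ 4.20.

λ̂_MAP = 4.20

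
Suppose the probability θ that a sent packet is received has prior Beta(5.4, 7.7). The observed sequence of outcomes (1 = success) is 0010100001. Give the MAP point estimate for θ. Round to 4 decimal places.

θ̂_MAP = 0.3507

Prior: Beta(5.4, 7.7).
Data: 3 successes in 10 trials (from the sequence). The binomial likelihood contributes θ^3(1−θ)^7, so the posterior is Beta(5.4+3, 7.7+7) = Beta(8.4, 14.7).
For Beta(a, b) with a, b > 1 the mode is (a−1)/(a+b−2) = 7.4/21.1 ≈ 0.3507.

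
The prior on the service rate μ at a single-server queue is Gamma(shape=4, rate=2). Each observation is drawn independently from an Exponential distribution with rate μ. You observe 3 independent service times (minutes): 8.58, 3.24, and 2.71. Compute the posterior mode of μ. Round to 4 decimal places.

The Exponential(rate=μ) likelihood is ∝ μ^n e^(−μΣtᵢ). Here n = 3 and Σtᵢ = 8.58 + 3.24 + 2.71 = 14.53.
Posterior ∝ μ^3e^(−2μ) · μ^3e^(−14.53μ) = μ^6e^(−16.53μ), i.e. Gamma(7, 16.53).
Mode = (a−1)/b = 6/16.53 ≈ 0.3630.

μ̂_MAP = 0.3630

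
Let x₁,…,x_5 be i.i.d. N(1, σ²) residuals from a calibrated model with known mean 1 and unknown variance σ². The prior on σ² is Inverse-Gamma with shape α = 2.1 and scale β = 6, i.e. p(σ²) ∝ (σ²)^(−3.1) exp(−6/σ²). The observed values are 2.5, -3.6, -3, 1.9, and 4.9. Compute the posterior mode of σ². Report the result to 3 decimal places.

Sum of squared deviations about the known mean: SS = (2.5−1)² + (-3.6−1)² + (-3−1)² + (1.9−1)² + (4.9−1)² = 55.43.
The Normal likelihood contributes (σ²)^(−n/2) exp(−SS/(2σ²)), so the posterior is Inverse-Gamma(α + n/2, β + SS/2) = Inverse-Gamma(4.6, 33.715).
The mode of Inverse-Gamma(a, b) is b/(a+1) = 33.715/5.6 ≈ 6.021.

σ̂²_MAP = 6.021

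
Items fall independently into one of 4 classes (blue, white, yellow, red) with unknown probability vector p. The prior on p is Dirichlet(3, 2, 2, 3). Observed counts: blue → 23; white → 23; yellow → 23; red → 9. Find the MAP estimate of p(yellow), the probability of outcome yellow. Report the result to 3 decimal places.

The posterior is Dirichlet(αᵢ + nᵢ) = Dirichlet(26, 25, 25, 12).
For a Dirichlet(a₁,…,a_K) with all aᵢ > 1, the mode has j-th component (aⱼ − 1)/(Σaᵢ − K).
Here Σaᵢ = 88 and K = 4, so p(yellow) = (25 − 1)/(88 − 4) = 24/84 ≈ 0.286.

MAP estimate of p(yellow) = 0.286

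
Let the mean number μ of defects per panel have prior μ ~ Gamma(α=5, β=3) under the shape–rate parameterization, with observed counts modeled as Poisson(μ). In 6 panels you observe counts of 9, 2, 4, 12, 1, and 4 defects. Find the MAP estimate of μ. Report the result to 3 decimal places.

Σxᵢ = 9+2+4+12+1+4 = 32, with n = 6.
Posterior ∝ μ^4e^(−3μ) · μ^32e^(−6μ) = μ^36e^(−9μ), i.e. Gamma(shape=37, rate=9).
The mode of a Gamma(a, b) with a ≥ 1 (shape–rate) is (a−1)/b = 36/9 ≈ 4.000.

μ̂_MAP = 4.000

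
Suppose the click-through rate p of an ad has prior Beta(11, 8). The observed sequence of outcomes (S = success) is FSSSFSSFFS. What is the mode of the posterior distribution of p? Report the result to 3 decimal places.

Prior: Beta(11, 8).
Data: 6 successes in 10 trials (from the sequence). The binomial likelihood contributes p^6(1−p)^4, so the posterior is Beta(11+6, 8+4) = Beta(17, 12).
For Beta(a, b) with a, b > 1 the mode is (a−1)/(a+b−2) = 16/27 ≈ 0.593.

p̂_MAP = 0.593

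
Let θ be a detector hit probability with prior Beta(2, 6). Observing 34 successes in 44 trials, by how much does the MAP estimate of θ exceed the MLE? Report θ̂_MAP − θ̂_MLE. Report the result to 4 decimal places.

MAP − MLE = -0.0727

Posterior is Beta(36, 16); MAP = (36−1)/(52−2) = 35/50 ≈ 0.70000.
MLE ignores the prior: θ̂_MLE = k/n = 34/44 ≈ 0.77273.
Difference = 35/50 − 34/44 = -4/55 ≈ -0.0727.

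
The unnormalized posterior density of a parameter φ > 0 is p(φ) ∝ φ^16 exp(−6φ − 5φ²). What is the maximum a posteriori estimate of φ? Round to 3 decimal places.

φ̂_MAP = 1.000

ℓ'(φ) = 16/φ − 6 − 10φ. Setting this to zero and multiplying by φ: 10φ² + 6φ − 16 = 0.
φ = (−6 + √(6² + 4·10·16)) / (2·10) = (−6 + √676) / 20 = (−6 + 26)/20 = 1.
ℓ''(φ) = −16/φ² − 10 < 0, confirming a maximum.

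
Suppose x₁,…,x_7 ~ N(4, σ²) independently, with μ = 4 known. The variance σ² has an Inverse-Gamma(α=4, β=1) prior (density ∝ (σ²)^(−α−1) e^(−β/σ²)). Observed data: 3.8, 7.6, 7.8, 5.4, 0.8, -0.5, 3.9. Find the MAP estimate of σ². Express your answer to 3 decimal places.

σ̂²_MAP = 3.641

Sum of squared deviations about the known mean: SS = (3.8−4)² + (7.6−4)² + (7.8−4)² + (5.4−4)² + (0.8−4)² + (-0.5−4)² + (3.9−4)² = 59.9.
The Normal likelihood contributes (σ²)^(−n/2) exp(−SS/(2σ²)), so the posterior is Inverse-Gamma(α + n/2, β + SS/2) = Inverse-Gamma(7.5, 30.95).
The mode of Inverse-Gamma(a, b) is b/(a+1) = 30.95/8.5 ≈ 3.641.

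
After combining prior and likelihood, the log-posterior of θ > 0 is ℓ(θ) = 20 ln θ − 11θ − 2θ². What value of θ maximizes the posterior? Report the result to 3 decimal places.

ℓ'(θ) = 20/θ − 11 − 4θ. Setting this to zero and multiplying by θ: 4θ² + 11θ − 20 = 0.
θ = (−11 + √(11² + 4·4·20)) / (2·4) = (−11 + √441) / 8 = (−11 + 21)/8 = 5/4.
ℓ''(θ) = −20/θ² − 4 < 0, confirming a maximum.

θ̂_MAP = 1.250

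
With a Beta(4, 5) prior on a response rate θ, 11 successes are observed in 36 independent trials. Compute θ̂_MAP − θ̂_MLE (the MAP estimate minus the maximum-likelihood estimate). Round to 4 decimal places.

MAP − MLE = 0.0200

Posterior is Beta(15, 30); MAP = (15−1)/(45−2) = 14/43 ≈ 0.32558.
MLE ignores the prior: θ̂_MLE = k/n = 11/36 ≈ 0.30556.
Difference = 14/43 − 11/36 = 31/1548 ≈ 0.0200.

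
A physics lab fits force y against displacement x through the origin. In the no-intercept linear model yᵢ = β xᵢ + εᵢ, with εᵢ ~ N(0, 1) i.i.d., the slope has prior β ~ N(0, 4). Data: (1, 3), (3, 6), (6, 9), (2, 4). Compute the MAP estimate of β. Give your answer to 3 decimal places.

β̂_MAP = 1.652

log p(β | y) = −Σ(yᵢ − βxᵢ)²/(2·1) − β²/(2·4) + const.
Setting the derivative to zero: Σxᵢ(yᵢ − βxᵢ)/1 − β/4 = 0, so β = Σxᵢyᵢ / (Σxᵢ² + σ²/τ²).
Σxᵢyᵢ = 1·3 + 3·6 + 6·9 + 2·4 = 83; Σxᵢ² = 50; σ²/τ² = 0.25.
β̂_MAP = 83 / (50 + 0.25) = 83/50.25 ≈ 1.652.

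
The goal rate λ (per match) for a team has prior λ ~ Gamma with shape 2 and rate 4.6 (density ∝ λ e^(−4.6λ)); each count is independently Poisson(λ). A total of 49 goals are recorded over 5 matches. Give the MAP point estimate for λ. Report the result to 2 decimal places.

Σxᵢ = 49, n = 5.
Posterior ∝ λe^(−4.6λ) · λ^49e^(−5λ) = λ^50e^(−9.6λ), i.e. Gamma(shape=51, rate=9.6).
The mode of a Gamma(a, b) with a ≥ 1 (shape–rate) is (a−1)/b = 50/9.6 ≈ 5.21.

λ̂_MAP = 5.21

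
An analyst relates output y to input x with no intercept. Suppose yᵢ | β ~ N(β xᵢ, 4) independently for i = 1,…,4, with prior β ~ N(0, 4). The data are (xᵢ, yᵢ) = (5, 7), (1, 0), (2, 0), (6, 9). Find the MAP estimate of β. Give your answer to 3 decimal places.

log p(β | y) = −Σ(yᵢ − βxᵢ)²/(2·4) − β²/(2·4) + const.
Setting the derivative to zero: Σxᵢ(yᵢ − βxᵢ)/4 − β/4 = 0, so β = Σxᵢyᵢ / (Σxᵢ² + σ²/τ²).
Σxᵢyᵢ = 5·7 + 1·0 + 2·0 + 6·9 = 89; Σxᵢ² = 66; σ²/τ² = 1.
β̂_MAP = 89 / (66 + 1) = 89/67 ≈ 1.328.

β̂_MAP = 1.328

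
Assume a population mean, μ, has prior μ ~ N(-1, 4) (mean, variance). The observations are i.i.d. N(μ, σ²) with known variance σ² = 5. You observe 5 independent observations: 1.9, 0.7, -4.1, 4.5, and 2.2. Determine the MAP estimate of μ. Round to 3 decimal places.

n = 5; x̄ = (1.9 + 0.7 + (-4.1) + 4.5 + 2.2)/5 = 5.2/5 = 1.04.
For a Normal prior and Normal likelihood with known variance, the posterior is Normal; its mode equals its mean, the precision-weighted average.
Prior precision 1/σ₀² = 1/4 = 0.25; data precision n/σ² = 5/5 = 1.
μ̂ = (0.25·(-1) + 1·1.04) / (0.25 + 1) = 0.79/1.25 = 0.632.

μ̂_MAP = 0.632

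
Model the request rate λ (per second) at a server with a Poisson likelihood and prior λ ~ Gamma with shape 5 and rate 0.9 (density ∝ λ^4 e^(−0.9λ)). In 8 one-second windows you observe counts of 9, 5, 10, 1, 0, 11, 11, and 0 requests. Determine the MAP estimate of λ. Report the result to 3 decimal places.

Σxᵢ = 9+5+10+1+0+11+11+0 = 47, with n = 8.
Posterior ∝ λ^4e^(−0.9λ) · λ^47e^(−8λ) = λ^51e^(−8.9λ), i.e. Gamma(shape=52, rate=8.9).
The mode of a Gamma(a, b) with a ≥ 1 (shape–rate) is (a−1)/b = 51/8.9 ≈ 5.730.

λ̂_MAP = 5.730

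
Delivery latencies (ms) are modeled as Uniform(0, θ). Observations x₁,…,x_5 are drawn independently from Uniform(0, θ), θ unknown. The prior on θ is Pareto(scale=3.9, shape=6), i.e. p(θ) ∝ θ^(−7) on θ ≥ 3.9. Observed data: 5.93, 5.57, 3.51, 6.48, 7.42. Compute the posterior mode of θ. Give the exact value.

The Uniform(0, θ) likelihood is θ^(−n) for θ ≥ max(xᵢ), zero otherwise. Here max(xᵢ) = 7.42.
Posterior ∝ θ^(−7) · θ^(−5) = θ^(−12) on θ ≥ max(3.9, 7.42) = 7.42.
This density is strictly decreasing in θ, so the posterior mode lies at the lower boundary of the support.

θ̂_MAP = 7.42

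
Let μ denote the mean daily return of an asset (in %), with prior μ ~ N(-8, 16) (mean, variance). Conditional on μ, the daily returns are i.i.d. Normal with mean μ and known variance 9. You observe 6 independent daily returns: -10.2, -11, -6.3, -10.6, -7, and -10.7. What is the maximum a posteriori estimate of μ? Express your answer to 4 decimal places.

n = 6; x̄ = ((-10.2) + (-11) + (-6.3) + (-10.6) + (-7) + (-10.7))/6 = -55.8/6 = -9.3.
For a Normal prior and Normal likelihood with known variance, the posterior is Normal; its mode equals its mean, the precision-weighted average.
Prior precision 1/σ₀² = 1/16 = 0.0625; data precision n/σ² = 6/9 = 2/3.
μ̂ = (0.0625·(-8) + (2/3)·(-9.3)) / (0.0625 + 2/3) = (-6.7)/(35/48) = -1608/175 ≈ -9.1886.

μ̂_MAP = -9.1886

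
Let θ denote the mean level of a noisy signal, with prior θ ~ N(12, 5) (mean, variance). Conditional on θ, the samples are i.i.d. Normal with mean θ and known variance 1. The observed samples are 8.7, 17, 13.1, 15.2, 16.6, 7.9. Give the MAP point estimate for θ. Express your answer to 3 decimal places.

θ̂_MAP = 13.048

n = 6; x̄ = (8.7 + 17 + 13.1 + 15.2 + 16.6 + 7.9)/6 = 78.5/6 = 157/12 ≈ 13.0833.
For a Normal prior and Normal likelihood with known variance, the posterior is Normal; its mode equals its mean, the precision-weighted average.
Prior precision 1/σ₀² = 1/5 = 0.2; data precision n/σ² = 6/1 = 6.
θ̂ = (0.2·12 + 6·(157/12)) / (0.2 + 6) = 80.9/6.2 = 809/62 ≈ 13.048.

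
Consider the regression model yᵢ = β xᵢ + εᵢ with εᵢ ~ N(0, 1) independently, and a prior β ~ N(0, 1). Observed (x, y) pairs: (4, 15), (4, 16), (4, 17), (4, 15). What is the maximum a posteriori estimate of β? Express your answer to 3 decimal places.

log p(β | y) = −Σ(yᵢ − βxᵢ)²/(2·1) − β²/(2·1) + const.
Setting the derivative to zero: Σxᵢ(yᵢ − βxᵢ)/1 − β/1 = 0, so β = Σxᵢyᵢ / (Σxᵢ² + σ²/τ²).
Σxᵢyᵢ = 4·15 + 4·16 + 4·17 + 4·15 = 252; Σxᵢ² = 64; σ²/τ² = 1.
β̂_MAP = 252 / (64 + 1) = 252/65 ≈ 3.877.

β̂_MAP = 3.877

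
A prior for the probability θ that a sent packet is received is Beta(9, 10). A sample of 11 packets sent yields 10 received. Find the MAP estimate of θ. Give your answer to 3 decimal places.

Prior: Beta(9, 10).
Data: 10 successes in 11 trials. The binomial likelihood contributes θ^10(1−θ)^1, so the posterior is Beta(9+10, 10+1) = Beta(19, 11).
For Beta(a, b) with a, b > 1 the mode is (a−1)/(a+b−2) = 18/28 ≈ 0.643.

θ̂_MAP = 0.643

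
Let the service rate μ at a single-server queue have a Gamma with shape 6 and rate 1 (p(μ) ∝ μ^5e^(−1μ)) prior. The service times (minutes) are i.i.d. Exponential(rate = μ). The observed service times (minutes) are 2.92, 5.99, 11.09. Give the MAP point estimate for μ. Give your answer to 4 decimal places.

μ̂_MAP = 0.3810

The Exponential(rate=μ) likelihood is ∝ μ^n e^(−μΣtᵢ). Here n = 3 and Σtᵢ = 2.92 + 5.99 + 11.09 = 20.
Posterior ∝ μ^5e^(−1μ) · μ^3e^(−20μ) = μ^8e^(−21μ), i.e. Gamma(9, 21).
Mode = (a−1)/b = 8/21 ≈ 0.3810.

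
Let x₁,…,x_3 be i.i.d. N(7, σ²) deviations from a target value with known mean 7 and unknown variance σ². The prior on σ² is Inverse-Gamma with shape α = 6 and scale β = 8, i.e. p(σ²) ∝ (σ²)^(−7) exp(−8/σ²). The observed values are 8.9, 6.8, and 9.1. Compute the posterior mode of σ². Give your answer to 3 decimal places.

σ̂²_MAP = 1.415

Sum of squared deviations about the known mean: SS = (8.9−7)² + (6.8−7)² + (9.1−7)² = 8.06.
The Normal likelihood contributes (σ²)^(−n/2) exp(−SS/(2σ²)), so the posterior is Inverse-Gamma(α + n/2, β + SS/2) = Inverse-Gamma(7.5, 12.03).
The mode of Inverse-Gamma(a, b) is b/(a+1) = 12.03/8.5 ≈ 1.415.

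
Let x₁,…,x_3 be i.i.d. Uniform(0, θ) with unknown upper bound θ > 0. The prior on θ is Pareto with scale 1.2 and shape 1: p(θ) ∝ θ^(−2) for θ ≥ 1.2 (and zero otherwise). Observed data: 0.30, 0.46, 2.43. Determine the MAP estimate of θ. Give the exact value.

The Uniform(0, θ) likelihood is θ^(−n) for θ ≥ max(xᵢ), zero otherwise. Here max(xᵢ) = 2.43.
Posterior ∝ θ^(−2) · θ^(−3) = θ^(−5) on θ ≥ max(1.2, 2.43) = 2.43.
This density is strictly decreasing in θ, so the posterior mode lies at the lower boundary of the support.

θ̂_MAP = 2.43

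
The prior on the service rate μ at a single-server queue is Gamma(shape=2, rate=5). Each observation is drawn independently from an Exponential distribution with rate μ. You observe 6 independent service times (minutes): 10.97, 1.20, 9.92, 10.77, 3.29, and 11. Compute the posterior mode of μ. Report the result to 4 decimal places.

μ̂_MAP = 0.1342

The Exponential(rate=μ) likelihood is ∝ μ^n e^(−μΣtᵢ). Here n = 6 and Σtᵢ = 10.97 + 1.20 + 9.92 + 10.77 + 3.29 + 11 = 47.15.
Posterior ∝ μe^(−5μ) · μ^6e^(−47.15μ) = μ^7e^(−52.15μ), i.e. Gamma(8, 52.15).
Mode = (a−1)/b = 7/52.15 ≈ 0.1342.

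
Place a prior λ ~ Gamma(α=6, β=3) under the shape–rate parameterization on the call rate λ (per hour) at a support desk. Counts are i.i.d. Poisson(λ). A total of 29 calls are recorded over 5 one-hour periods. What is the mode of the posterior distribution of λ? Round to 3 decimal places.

Σxᵢ = 29, n = 5.
Posterior ∝ λ^5e^(−3λ) · λ^29e^(−5λ) = λ^34e^(−8λ), i.e. Gamma(shape=35, rate=8).
The mode of a Gamma(a, b) with a ≥ 1 (shape–rate) is (a−1)/b = 34/8 ≈ 4.250.

λ̂_MAP = 4.250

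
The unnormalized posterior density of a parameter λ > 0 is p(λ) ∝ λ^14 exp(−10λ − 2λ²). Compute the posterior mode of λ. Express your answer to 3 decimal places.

λ̂_MAP = 1.000

ℓ'(λ) = 14/λ − 10 − 4λ. Setting this to zero and multiplying by λ: 4λ² + 10λ − 14 = 0.
λ = (−10 + √(10² + 4·4·14)) / (2·4) = (−10 + √324) / 8 = (−10 + 18)/8 = 1.
ℓ''(λ) = −14/λ² − 4 < 0, confirming a maximum.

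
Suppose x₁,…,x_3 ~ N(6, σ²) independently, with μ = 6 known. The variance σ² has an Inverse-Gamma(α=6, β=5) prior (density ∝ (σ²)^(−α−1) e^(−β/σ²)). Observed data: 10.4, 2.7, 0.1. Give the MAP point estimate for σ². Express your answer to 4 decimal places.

σ̂²_MAP = 4.4153

Sum of squared deviations about the known mean: SS = (10.4−6)² + (2.7−6)² + (0.1−6)² = 65.06.
The Normal likelihood contributes (σ²)^(−n/2) exp(−SS/(2σ²)), so the posterior is Inverse-Gamma(α + n/2, β + SS/2) = Inverse-Gamma(7.5, 37.53).
The mode of Inverse-Gamma(a, b) is b/(a+1) = 37.53/8.5 ≈ 4.4153.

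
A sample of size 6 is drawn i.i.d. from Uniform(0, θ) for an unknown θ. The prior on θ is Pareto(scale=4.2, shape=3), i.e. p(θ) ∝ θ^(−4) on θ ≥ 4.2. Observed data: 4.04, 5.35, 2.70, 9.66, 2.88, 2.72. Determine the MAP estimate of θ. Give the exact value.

The Uniform(0, θ) likelihood is θ^(−n) for θ ≥ max(xᵢ), zero otherwise. Here max(xᵢ) = 9.66.
Posterior ∝ θ^(−4) · θ^(−6) = θ^(−10) on θ ≥ max(4.2, 9.66) = 9.66.
This density is strictly decreasing in θ, so the posterior mode lies at the lower boundary of the support.

θ̂_MAP = 9.66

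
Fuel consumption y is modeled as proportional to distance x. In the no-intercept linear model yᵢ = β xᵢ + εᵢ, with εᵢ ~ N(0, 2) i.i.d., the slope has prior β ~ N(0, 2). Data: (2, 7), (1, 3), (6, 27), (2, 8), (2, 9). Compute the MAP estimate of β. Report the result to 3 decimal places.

log p(β | y) = −Σ(yᵢ − βxᵢ)²/(2·2) − β²/(2·2) + const.
Setting the derivative to zero: Σxᵢ(yᵢ − βxᵢ)/2 − β/2 = 0, so β = Σxᵢyᵢ / (Σxᵢ² + σ²/τ²).
Σxᵢyᵢ = 2·7 + 1·3 + 6·27 + 2·8 + 2·9 = 213; Σxᵢ² = 49; σ²/τ² = 1.
β̂_MAP = 213 / (49 + 1) = 213/50 ≈ 4.260.

β̂_MAP = 4.260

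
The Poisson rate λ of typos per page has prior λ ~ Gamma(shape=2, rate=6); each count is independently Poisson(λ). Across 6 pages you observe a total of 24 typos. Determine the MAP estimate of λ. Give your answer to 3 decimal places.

Σxᵢ = 24, n = 6.
Posterior ∝ λe^(−6λ) · λ^24e^(−6λ) = λ^25e^(−12λ), i.e. Gamma(shape=26, rate=12).
The mode of a Gamma(a, b) with a ≥ 1 (shape–rate) is (a−1)/b = 25/12 ≈ 2.083.

λ̂_MAP = 2.083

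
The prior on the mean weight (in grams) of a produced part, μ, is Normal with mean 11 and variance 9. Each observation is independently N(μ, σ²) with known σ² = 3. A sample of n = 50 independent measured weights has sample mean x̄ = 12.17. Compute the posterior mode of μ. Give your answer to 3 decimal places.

μ̂_MAP = 12.162

n = 50, x̄ = 12.17.
For a Normal prior and Normal likelihood with known variance, the posterior is Normal; its mode equals its mean, the precision-weighted average.
Prior precision 1/σ₀² = 1/9; data precision n/σ² = 50/3.
μ̂ = ((1/9)·11 + (50/3)·12.17) / (1/9 + 50/3) = (3673/18)/(151/9) = 3673/302 ≈ 12.162.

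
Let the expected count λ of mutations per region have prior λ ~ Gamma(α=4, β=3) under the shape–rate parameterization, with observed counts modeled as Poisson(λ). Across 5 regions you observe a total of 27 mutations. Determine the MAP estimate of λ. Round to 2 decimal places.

λ̂_MAP = 3.75

Σxᵢ = 27, n = 5.
Posterior ∝ λ^3e^(−3λ) · λ^27e^(−5λ) = λ^30e^(−8λ), i.e. Gamma(shape=31, rate=8).
The mode of a Gamma(a, b) with a ≥ 1 (shape–rate) is (a−1)/b = 30/8 ≈ 3.75.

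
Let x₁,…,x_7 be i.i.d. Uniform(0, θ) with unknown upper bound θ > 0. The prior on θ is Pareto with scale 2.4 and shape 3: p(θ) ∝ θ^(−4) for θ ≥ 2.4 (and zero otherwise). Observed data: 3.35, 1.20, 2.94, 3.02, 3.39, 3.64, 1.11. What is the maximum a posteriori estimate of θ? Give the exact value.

θ̂_MAP = 3.64

The Uniform(0, θ) likelihood is θ^(−n) for θ ≥ max(xᵢ), zero otherwise. Here max(xᵢ) = 3.64.
Posterior ∝ θ^(−4) · θ^(−7) = θ^(−11) on θ ≥ max(2.4, 3.64) = 3.64.
This density is strictly decreasing in θ, so the posterior mode lies at the lower boundary of the support.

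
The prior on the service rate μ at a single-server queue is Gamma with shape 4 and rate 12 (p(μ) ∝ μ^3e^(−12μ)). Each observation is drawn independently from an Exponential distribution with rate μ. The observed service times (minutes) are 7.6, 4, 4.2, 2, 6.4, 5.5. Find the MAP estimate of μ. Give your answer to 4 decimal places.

The Exponential(rate=μ) likelihood is ∝ μ^n e^(−μΣtᵢ). Here n = 6 and Σtᵢ = 7.6 + 4 + 4.2 + 2 + 6.4 + 5.5 = 29.7.
Posterior ∝ μ^3e^(−12μ) · μ^6e^(−29.7μ) = μ^9e^(−41.7μ), i.e. Gamma(10, 41.7).
Mode = (a−1)/b = 9/41.7 ≈ 0.2158.

μ̂_MAP = 0.2158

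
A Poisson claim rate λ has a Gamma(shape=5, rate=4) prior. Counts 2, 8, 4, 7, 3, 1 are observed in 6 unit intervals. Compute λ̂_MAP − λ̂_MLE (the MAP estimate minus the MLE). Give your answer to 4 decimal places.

Σxᵢ = 25. Posterior is Gamma(30, 10); MAP = (30−1)/10 = 29/10 ≈ 2.90000.
MLE = x̄ = 25/6 ≈ 4.16667.
Difference = 29/10 − 25/6 = -19/15 ≈ -1.2667.

MAP − MLE = -1.2667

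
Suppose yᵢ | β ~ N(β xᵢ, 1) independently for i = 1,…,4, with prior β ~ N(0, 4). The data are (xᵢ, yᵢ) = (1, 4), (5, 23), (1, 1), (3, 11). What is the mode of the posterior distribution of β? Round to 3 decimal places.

β̂_MAP = 4.221

log p(β | y) = −Σ(yᵢ − βxᵢ)²/(2·1) − β²/(2·4) + const.
Setting the derivative to zero: Σxᵢ(yᵢ − βxᵢ)/1 − β/4 = 0, so β = Σxᵢyᵢ / (Σxᵢ² + σ²/τ²).
Σxᵢyᵢ = 1·4 + 5·23 + 1·1 + 3·11 = 153; Σxᵢ² = 36; σ²/τ² = 0.25.
β̂_MAP = 153 / (36 + 0.25) = 153/36.25 ≈ 4.221.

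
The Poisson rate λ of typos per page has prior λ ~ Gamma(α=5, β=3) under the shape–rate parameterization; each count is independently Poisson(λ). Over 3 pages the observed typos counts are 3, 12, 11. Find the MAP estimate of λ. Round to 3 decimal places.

Σxᵢ = 3+12+11 = 26, with n = 3.
Posterior ∝ λ^4e^(−3λ) · λ^26e^(−3λ) = λ^30e^(−6λ), i.e. Gamma(shape=31, rate=6).
The mode of a Gamma(a, b) with a ≥ 1 (shape–rate) is (a−1)/b = 30/6 ≈ 5.000.

λ̂_MAP = 5.000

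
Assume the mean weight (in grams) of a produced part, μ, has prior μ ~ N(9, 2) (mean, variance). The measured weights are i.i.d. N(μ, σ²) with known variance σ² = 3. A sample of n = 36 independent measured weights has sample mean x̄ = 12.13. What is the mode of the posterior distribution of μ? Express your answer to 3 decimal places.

μ̂_MAP = 12.005

n = 36, x̄ = 12.13.
For a Normal prior and Normal likelihood with known variance, the posterior is Normal; its mode equals its mean, the precision-weighted average.
Prior precision 1/σ₀² = 1/2 = 0.5; data precision n/σ² = 36/3 = 12.
μ̂ = (0.5·9 + 12·12.13) / (0.5 + 12) = 150.06/12.5 = 12.0048 ≈ 12.005.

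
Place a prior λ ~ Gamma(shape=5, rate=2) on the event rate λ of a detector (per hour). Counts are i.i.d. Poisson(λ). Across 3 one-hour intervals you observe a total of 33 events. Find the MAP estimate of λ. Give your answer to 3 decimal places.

λ̂_MAP = 7.400

Σxᵢ = 33, n = 3.
Posterior ∝ λ^4e^(−2λ) · λ^33e^(−3λ) = λ^37e^(−5λ), i.e. Gamma(shape=38, rate=5).
The mode of a Gamma(a, b) with a ≥ 1 (shape–rate) is (a−1)/b = 37/5 ≈ 7.400.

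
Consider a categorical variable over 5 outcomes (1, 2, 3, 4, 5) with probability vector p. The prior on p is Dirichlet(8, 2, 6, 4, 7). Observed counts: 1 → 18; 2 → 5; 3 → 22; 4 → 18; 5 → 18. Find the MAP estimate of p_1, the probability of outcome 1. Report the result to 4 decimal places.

The posterior is Dirichlet(αᵢ + nᵢ) = Dirichlet(26, 7, 28, 22, 25).
For a Dirichlet(a₁,…,a_K) with all aᵢ > 1, the mode has j-th component (aⱼ − 1)/(Σaᵢ − K).
Here Σaᵢ = 108 and K = 5, so p_1 = (26 − 1)/(108 − 5) = 25/103 ≈ 0.2427.

MAP estimate: 0.2427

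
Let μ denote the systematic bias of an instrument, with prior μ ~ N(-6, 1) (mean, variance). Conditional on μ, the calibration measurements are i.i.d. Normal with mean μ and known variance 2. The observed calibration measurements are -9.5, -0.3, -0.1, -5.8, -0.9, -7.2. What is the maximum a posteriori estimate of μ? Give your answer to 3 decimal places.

μ̂_MAP = -4.475

n = 6; x̄ = ((-9.5) + (-0.3) + (-0.1) + (-5.8) + (-0.9) + (-7.2))/6 = -23.8/6 = -119/30 ≈ -3.9667.
For a Normal prior and Normal likelihood with known variance, the posterior is Normal; its mode equals its mean, the precision-weighted average.
Prior precision 1/σ₀² = 1/1 = 1; data precision n/σ² = 6/2 = 3.
μ̂ = (1·(-6) + 3·(-119/30)) / (1 + 3) = (-17.9)/4 = -4.475.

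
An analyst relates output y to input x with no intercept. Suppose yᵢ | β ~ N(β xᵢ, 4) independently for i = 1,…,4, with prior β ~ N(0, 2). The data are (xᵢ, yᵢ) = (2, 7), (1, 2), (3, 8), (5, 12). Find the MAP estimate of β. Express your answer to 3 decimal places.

log p(β | y) = −Σ(yᵢ − βxᵢ)²/(2·4) − β²/(2·2) + const.
Setting the derivative to zero: Σxᵢ(yᵢ − βxᵢ)/4 − β/2 = 0, so β = Σxᵢyᵢ / (Σxᵢ² + σ²/τ²).
Σxᵢyᵢ = 2·7 + 1·2 + 3·8 + 5·12 = 100; Σxᵢ² = 39; σ²/τ² = 2.
β̂_MAP = 100 / (39 + 2) = 100/41 ≈ 2.439.

β̂_MAP = 2.439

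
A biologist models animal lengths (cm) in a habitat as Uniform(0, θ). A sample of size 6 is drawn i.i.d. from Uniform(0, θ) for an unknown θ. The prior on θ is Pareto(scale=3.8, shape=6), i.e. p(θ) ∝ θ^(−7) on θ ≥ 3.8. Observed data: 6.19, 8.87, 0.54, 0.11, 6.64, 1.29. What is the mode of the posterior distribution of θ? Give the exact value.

The Uniform(0, θ) likelihood is θ^(−n) for θ ≥ max(xᵢ), zero otherwise. Here max(xᵢ) = 8.87.
Posterior ∝ θ^(−7) · θ^(−6) = θ^(−13) on θ ≥ max(3.8, 8.87) = 8.87.
This density is strictly decreasing in θ, so the posterior mode lies at the lower boundary of the support.

θ̂_MAP = 8.87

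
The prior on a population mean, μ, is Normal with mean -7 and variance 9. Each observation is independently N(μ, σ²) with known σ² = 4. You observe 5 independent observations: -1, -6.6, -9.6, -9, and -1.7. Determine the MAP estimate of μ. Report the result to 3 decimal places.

μ̂_MAP = -5.696

n = 5; x̄ = ((-1) + (-6.6) + (-9.6) + (-9) + (-1.7))/5 = -27.9/5 = -5.58.
For a Normal prior and Normal likelihood with known variance, the posterior is Normal; its mode equals its mean, the precision-weighted average.
Prior precision 1/σ₀² = 1/9; data precision n/σ² = 5/4 = 1.25.
μ̂ = ((1/9)·(-7) + 1.25·(-5.58)) / (1/9 + 1.25) = (-2791/360)/(49/36) = -2791/490 ≈ -5.696.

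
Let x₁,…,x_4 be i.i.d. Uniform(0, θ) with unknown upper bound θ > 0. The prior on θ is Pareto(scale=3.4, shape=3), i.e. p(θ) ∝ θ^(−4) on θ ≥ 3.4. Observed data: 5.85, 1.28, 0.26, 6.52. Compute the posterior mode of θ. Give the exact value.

θ̂_MAP = 6.52

The Uniform(0, θ) likelihood is θ^(−n) for θ ≥ max(xᵢ), zero otherwise. Here max(xᵢ) = 6.52.
Posterior ∝ θ^(−4) · θ^(−4) = θ^(−8) on θ ≥ max(3.4, 6.52) = 6.52.
This density is strictly decreasing in θ, so the posterior mode lies at the lower boundary of the support.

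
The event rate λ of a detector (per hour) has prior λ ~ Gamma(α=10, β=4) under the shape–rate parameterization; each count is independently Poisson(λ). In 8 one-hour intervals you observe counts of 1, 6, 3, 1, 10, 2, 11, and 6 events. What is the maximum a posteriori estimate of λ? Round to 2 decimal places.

Σxᵢ = 1+6+3+1+10+2+11+6 = 40, with n = 8.
Posterior ∝ λ^9e^(−4λ) · λ^40e^(−8λ) = λ^49e^(−12λ), i.e. Gamma(shape=50, rate=12).
The mode of a Gamma(a, b) with a ≥ 1 (shape–rate) is (a−1)/b = 49/12 ≈ 4.08.

λ̂_MAP = 4.08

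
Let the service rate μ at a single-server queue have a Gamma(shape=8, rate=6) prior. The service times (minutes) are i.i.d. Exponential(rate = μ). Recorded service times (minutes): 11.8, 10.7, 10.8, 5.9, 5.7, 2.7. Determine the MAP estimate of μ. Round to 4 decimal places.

The Exponential(rate=μ) likelihood is ∝ μ^n e^(−μΣtᵢ). Here n = 6 and Σtᵢ = 11.8 + 10.7 + 10.8 + 5.9 + 5.7 + 2.7 = 47.6.
Posterior ∝ μ^7e^(−6μ) · μ^6e^(−47.6μ) = μ^13e^(−53.6μ), i.e. Gamma(14, 53.6).
Mode = (a−1)/b = 13/53.6 ≈ 0.2425.

μ̂_MAP = 0.2425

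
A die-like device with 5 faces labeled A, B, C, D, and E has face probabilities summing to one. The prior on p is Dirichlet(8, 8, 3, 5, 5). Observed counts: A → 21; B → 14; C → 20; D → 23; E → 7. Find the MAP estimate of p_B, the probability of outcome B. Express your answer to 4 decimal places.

MAP estimate of p_B = 0.1927

The posterior is Dirichlet(αᵢ + nᵢ) = Dirichlet(29, 22, 23, 28, 12).
For a Dirichlet(a₁,…,a_K) with all aᵢ > 1, the mode has j-th component (aⱼ − 1)/(Σaᵢ − K).
Here Σaᵢ = 114 and K = 5, so p_B = (22 − 1)/(114 − 5) = 21/109 ≈ 0.1927.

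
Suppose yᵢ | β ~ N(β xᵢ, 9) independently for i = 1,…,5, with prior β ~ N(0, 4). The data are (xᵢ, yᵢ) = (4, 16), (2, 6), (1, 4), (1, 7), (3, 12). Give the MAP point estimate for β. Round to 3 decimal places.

β̂_MAP = 3.699

log p(β | y) = −Σ(yᵢ − βxᵢ)²/(2·9) − β²/(2·4) + const.
Setting the derivative to zero: Σxᵢ(yᵢ − βxᵢ)/9 − β/4 = 0, so β = Σxᵢyᵢ / (Σxᵢ² + σ²/τ²).
Σxᵢyᵢ = 4·16 + 2·6 + 1·4 + 1·7 + 3·12 = 123; Σxᵢ² = 31; σ²/τ² = 2.25.
β̂_MAP = 123 / (31 + 2.25) = 123/33.25 ≈ 3.699.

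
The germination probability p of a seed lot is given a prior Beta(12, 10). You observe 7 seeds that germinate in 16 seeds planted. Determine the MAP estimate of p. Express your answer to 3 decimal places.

p̂_MAP = 0.500

Prior: Beta(12, 10).
Data: 7 successes in 16 trials. The binomial likelihood contributes p^7(1−p)^9, so the posterior is Beta(12+7, 10+9) = Beta(19, 19).
For Beta(a, b) with a, b > 1 the mode is (a−1)/(a+b−2) = 18/36 ≈ 0.500.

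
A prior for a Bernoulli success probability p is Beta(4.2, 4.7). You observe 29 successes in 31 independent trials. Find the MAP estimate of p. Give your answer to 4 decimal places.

Prior: Beta(4.2, 4.7).
Data: 29 successes in 31 trials. The binomial likelihood contributes p^29(1−p)^2, so the posterior is Beta(4.2+29, 4.7+2) = Beta(33.2, 6.7).
For Beta(a, b) with a, b > 1 the mode is (a−1)/(a+b−2) = 32.2/37.9 ≈ 0.8496.

p̂_MAP = 0.8496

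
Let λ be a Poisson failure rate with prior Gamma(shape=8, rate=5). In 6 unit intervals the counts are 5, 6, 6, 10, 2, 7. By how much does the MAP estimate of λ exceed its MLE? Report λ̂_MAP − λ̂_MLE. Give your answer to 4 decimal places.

MAP − MLE = -2.0909

Σxᵢ = 36. Posterior is Gamma(44, 11); MAP = (44−1)/11 = 43/11 ≈ 3.90909.
MLE = x̄ = 36/6 ≈ 6.00000.
Difference = 43/11 − 36/6 = -23/11 ≈ -2.0909.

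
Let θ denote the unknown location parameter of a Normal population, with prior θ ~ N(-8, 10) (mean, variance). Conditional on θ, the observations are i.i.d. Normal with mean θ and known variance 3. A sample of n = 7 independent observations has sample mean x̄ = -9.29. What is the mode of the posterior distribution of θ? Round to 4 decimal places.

θ̂_MAP = -9.2370

n = 7, x̄ = -9.29.
For a Normal prior and Normal likelihood with known variance, the posterior is Normal; its mode equals its mean, the precision-weighted average.
Prior precision 1/σ₀² = 1/10 = 0.1; data precision n/σ² = 7/3.
θ̂ = (0.1·(-8) + (7/3)·(-9.29)) / (0.1 + 7/3) = (-6743/300)/(73/30) = -6743/730 ≈ -9.2370.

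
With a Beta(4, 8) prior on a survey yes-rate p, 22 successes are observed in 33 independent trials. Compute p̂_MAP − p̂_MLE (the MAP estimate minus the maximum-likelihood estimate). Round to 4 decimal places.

Posterior is Beta(26, 19); MAP = (26−1)/(45−2) = 25/43 ≈ 0.58140.
MLE ignores the prior: p̂_MLE = k/n = 22/33 ≈ 0.66667.
Difference = 25/43 − 22/33 = -11/129 ≈ -0.0853.

MAP − MLE = -0.0853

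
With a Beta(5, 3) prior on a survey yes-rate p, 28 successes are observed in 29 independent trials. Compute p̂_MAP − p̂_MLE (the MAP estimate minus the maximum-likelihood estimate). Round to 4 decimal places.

Posterior is Beta(33, 4); MAP = (33−1)/(37−2) = 32/35 ≈ 0.91429.
MLE ignores the prior: p̂_MLE = k/n = 28/29 ≈ 0.96552.
Difference = 32/35 − 28/29 = -52/1015 ≈ -0.0512.

MAP − MLE = -0.0512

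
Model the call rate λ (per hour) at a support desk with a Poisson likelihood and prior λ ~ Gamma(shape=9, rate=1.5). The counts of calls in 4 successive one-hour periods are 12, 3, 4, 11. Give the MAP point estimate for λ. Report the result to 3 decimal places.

Σxᵢ = 12+3+4+11 = 30, with n = 4.
Posterior ∝ λ^8e^(−1.5λ) · λ^30e^(−4λ) = λ^38e^(−5.5λ), i.e. Gamma(shape=39, rate=5.5).
The mode of a Gamma(a, b) with a ≥ 1 (shape–rate) is (a−1)/b = 38/5.5 ≈ 6.909.

λ̂_MAP = 6.909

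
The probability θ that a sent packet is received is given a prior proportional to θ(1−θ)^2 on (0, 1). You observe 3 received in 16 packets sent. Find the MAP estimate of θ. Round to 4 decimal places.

θ̂_MAP = 0.2105

The prior density ∝ θ(1−θ)^2 is the kernel of Beta(2, 3).
Data: 3 successes in 16 trials. The binomial likelihood contributes θ^3(1−θ)^13, so the posterior is Beta(2+3, 3+13) = Beta(5, 16).
For Beta(a, b) with a, b > 1 the mode is (a−1)/(a+b−2) = 4/19 ≈ 0.2105.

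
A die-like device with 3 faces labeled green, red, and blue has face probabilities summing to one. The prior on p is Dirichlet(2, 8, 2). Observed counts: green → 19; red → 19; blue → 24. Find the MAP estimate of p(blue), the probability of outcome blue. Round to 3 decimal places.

The posterior is Dirichlet(αᵢ + nᵢ) = Dirichlet(21, 27, 26).
For a Dirichlet(a₁,…,a_K) with all aᵢ > 1, the mode has j-th component (aⱼ − 1)/(Σaᵢ − K).
Here Σaᵢ = 74 and K = 3, so p(blue) = (26 − 1)/(74 − 3) = 25/71 ≈ 0.352.

MAP estimate of p(blue) = 0.352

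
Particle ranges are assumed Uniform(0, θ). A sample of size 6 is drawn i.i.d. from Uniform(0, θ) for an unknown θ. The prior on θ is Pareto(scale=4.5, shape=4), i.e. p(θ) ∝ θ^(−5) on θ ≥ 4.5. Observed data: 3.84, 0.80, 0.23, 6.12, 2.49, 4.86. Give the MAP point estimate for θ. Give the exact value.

The Uniform(0, θ) likelihood is θ^(−n) for θ ≥ max(xᵢ), zero otherwise. Here max(xᵢ) = 6.12.
Posterior ∝ θ^(−5) · θ^(−6) = θ^(−11) on θ ≥ max(4.5, 6.12) = 6.12.
This density is strictly decreasing in θ, so the posterior mode lies at the lower boundary of the support.

θ̂_MAP = 6.12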